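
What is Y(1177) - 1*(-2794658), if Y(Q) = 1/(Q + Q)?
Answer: 6578624933/2354 ≈ 2.7947e+6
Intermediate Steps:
Y(Q) = 1/(2*Q)
Y(1177) - 1*(-2794658) = (1/2)/1177 - 1*(-2794658) = (1/2)*(1/1177) + 2794658 = 1/2354 + 2794658 = 6578624933/2354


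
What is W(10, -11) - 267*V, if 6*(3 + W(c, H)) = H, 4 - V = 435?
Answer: 690433/6 ≈ 1.1507e+5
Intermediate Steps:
V = -431 (V = 4 - 1*435 = 4 - 435 = -431)
W(c, H) = -3 + H/6
W(10, -11) - 267*V = (-3 + (⅙)*(-11)) - 267*(-431) = (-3 - 11/6) + 115077 = -29/6 + 115077 = 690433/6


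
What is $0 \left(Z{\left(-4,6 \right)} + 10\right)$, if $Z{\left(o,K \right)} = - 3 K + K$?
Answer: $0$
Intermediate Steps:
$Z{\left(o,K \right)} = - 2 K$
$0 \left(Z{\left(-4,6 \right)} + 10\right) = 0 \left(\left(-2\right) 6 + 10\right) = 0 \left(-12 + 10\right) = 0 \left(-2\right) = 0$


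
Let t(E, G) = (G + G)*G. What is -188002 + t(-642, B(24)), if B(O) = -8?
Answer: -187874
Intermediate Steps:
t(E, G) = 2*G**2 (t(E, G) = (2*G)*G = 2*G**2)
-188002 + t(-642, B(24)) = -188002 + 2*(-8)**2 = -188002 + 2*64 = -188002 + 128 = -187874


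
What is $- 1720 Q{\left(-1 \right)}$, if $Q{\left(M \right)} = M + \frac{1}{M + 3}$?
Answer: $860$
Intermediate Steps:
$Q{\left(M \right)} = M + \frac{1}{3 + M}$
$- 1720 Q{\left(-1 \right)} = - 1720 \frac{1 + \left(-1\right)^{2} + 3 \left(-1\right)}{3 - 1} = - 1720 \frac{1 + 1 - 3}{2} = - 1720 \cdot \frac{1}{2} \left(-1\right) = \left(-1720\right) \left(- \frac{1}{2}\right) = 860$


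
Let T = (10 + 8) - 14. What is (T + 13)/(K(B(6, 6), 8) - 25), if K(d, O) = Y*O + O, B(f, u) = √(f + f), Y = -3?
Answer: -17/41 ≈ -0.41463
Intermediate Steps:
B(f, u) = √2*√f (B(f, u) = √(2*f) = √2*√f)
T = 4 (T = 18 - 14 = 4)
K(d, O) = -2*O (K(d, O) = -3*O + O = -2*O)
(T + 13)/(K(B(6, 6), 8) - 25) = (4 + 13)/(-2*8 - 25) = 17/(-16 - 25) = 17/(-41) = 17*(-1/41) = -17/41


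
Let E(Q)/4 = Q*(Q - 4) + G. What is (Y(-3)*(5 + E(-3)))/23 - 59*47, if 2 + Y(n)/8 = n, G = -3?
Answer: -66859/23 ≈ -2906.9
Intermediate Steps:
E(Q) = -12 + 4*Q*(-4 + Q) (E(Q) = 4*(Q*(Q - 4) - 3) = 4*(Q*(-4 + Q) - 3) = 4*(-3 + Q*(-4 + Q)) = -12 + 4*Q*(-4 + Q))
Y(n) = -16 + 8*n
(Y(-3)*(5 + E(-3)))/23 - 59*47 = ((-16 + 8*(-3))*(5 + (-12 - 16*(-3) + 4*(-3)²)))/23 - 59*47 = ((-16 - 24)*(5 + (-12 + 48 + 4*9)))*(1/23) - 2773 = -40*(5 + (-12 + 48 + 36))*(1/23) - 2773 = -40*(5 + 72)*(1/23) - 2773 = -40*77*(1/23) - 2773 = -3080*1/23 - 2773 = -3080/23 - 2773 = -66859/23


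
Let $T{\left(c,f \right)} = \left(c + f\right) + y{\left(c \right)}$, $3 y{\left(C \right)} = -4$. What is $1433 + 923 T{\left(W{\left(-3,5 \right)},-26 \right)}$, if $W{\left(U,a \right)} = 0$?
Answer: $- \frac{71387}{3} \approx -23796.0$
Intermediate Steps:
$y{\left(C \right)} = - \frac{4}{3}$ ($y{\left(C \right)} = \frac{1}{3} \left(-4\right) = - \frac{4}{3}$)
$T{\left(c,f \right)} = - \frac{4}{3} + c + f$ ($T{\left(c,f \right)} = \left(c + f\right) - \frac{4}{3} = - \frac{4}{3} + c + f$)
$1433 + 923 T{\left(W{\left(-3,5 \right)},-26 \right)} = 1433 + 923 \left(- \frac{4}{3} + 0 - 26\right) = 1433 + 923 \left(- \frac{82}{3}\right) = 1433 - \frac{75686}{3} = - \frac{71387}{3}$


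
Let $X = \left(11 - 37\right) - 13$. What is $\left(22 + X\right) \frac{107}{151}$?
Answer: $- \frac{1819}{151} \approx -12.046$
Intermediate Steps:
$X = -39$ ($X = -26 - 13 = -39$)
$\left(22 + X\right) \frac{107}{151} = \left(22 - 39\right) \frac{107}{151} = - 17 \cdot 107 \cdot \frac{1}{151} = \left(-17\right) \frac{107}{151} = - \frac{1819}{151}$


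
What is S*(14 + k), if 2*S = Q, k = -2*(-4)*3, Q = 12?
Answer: 228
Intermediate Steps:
k = 24 (k = 8*3 = 24)
S = 6 (S = (½)*12 = 6)
S*(14 + k) = 6*(14 + 24) = 6*38 = 228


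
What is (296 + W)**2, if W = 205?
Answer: 251001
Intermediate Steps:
(296 + W)**2 = (296 + 205)**2 = 501**2 = 251001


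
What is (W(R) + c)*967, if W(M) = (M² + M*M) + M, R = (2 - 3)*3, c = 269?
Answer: 274628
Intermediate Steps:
R = -3 (R = -1*3 = -3)
W(M) = M + 2*M² (W(M) = (M² + M²) + M = 2*M² + M = M + 2*M²)
(W(R) + c)*967 = (-3*(1 + 2*(-3)) + 269)*967 = (-3*(1 - 6) + 269)*967 = (-3*(-5) + 269)*967 = (15 + 269)*967 = 284*967 = 274628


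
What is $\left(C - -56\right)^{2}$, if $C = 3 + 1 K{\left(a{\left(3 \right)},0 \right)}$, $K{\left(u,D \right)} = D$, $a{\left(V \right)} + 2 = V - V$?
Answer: $3481$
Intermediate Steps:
$a{\left(V \right)} = -2$ ($a{\left(V \right)} = -2 + \left(V - V\right) = -2 + 0 = -2$)
$C = 3$ ($C = 3 + 1 \cdot 0 = 3 + 0 = 3$)
$\left(C - -56\right)^{2} = \left(3 - -56\right)^{2} = \left(3 + 56\right)^{2} = 59^{2} = 3481$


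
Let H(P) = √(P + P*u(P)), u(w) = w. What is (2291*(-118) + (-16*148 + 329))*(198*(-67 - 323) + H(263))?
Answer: 21032951940 - 544754*√17358 ≈ 2.0961e+10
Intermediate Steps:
H(P) = √(P + P²) (H(P) = √(P + P*P) = √(P + P²))
(2291*(-118) + (-16*148 + 329))*(198*(-67 - 323) + H(263)) = (2291*(-118) + (-16*148 + 329))*(198*(-67 - 323) + √(263*(1 + 263))) = (-270338 + (-2368 + 329))*(198*(-390) + √(263*264)) = (-270338 - 2039)*(-77220 + √69432) = -272377*(-77220 + 2*√17358) = 21032951940 - 544754*√17358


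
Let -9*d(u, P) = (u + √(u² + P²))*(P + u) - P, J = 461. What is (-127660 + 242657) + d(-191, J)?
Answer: 1087004/9 - 30*√249002 ≈ 1.0581e+5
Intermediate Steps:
d(u, P) = P/9 - (P + u)*(u + √(P² + u²))/9 (d(u, P) = -((u + √(u² + P²))*(P + u) - P)/9 = -((u + √(P² + u²))*(P + u) - P)/9 = -((P + u)*(u + √(P² + u²)) - P)/9 = -(-P + (P + u)*(u + √(P² + u²)))/9 = P/9 - (P + u)*(u + √(P² + u²))/9)
(-127660 + 242657) + d(-191, J) = (-127660 + 242657) + (-⅑*(-191)² + (⅑)*461 - ⅑*461*(-191) - ⅑*461*√(461² + (-191)²) - ⅑*(-191)*√(461² + (-191)²)) = 114997 + (-⅑*36481 + 461/9 + 88051/9 - ⅑*461*√(212521 + 36481) - ⅑*(-191)*√(212521 + 36481)) = 114997 + (-36481/9 + 461/9 + 88051/9 - ⅑*461*√249002 - ⅑*(-191)*√249002) = 114997 + (-36481/9 + 461/9 + 88051/9 - 461*√249002/9 + 191*√249002/9) = 114997 + (52031/9 - 30*√249002) = 1087004/9 - 30*√249002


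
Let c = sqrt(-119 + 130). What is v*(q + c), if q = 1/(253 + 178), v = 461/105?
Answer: 461/45255 + 461*sqrt(11)/105 ≈ 14.572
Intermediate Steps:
v = 461/105 (v = 461*(1/105) = 461/105 ≈ 4.3905)
c = sqrt(11) ≈ 3.3166
q = 1/431 ≈ 0.0023202
v*(q + c) = 461*(1/431 + sqrt(11))/105 = 461/45255 + 461*sqrt(11)/105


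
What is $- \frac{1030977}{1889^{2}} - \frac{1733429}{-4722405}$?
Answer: $\frac{1316740163024}{16851056932005} \approx 0.07814$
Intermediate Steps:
$- \frac{1030977}{1889^{2}} - \frac{1733429}{-4722405} = - \frac{1030977}{3568321} - - \frac{1733429}{4722405} = \left(-1030977\right) \frac{1}{3568321} + \frac{1733429}{4722405} = - \frac{1030977}{3568321} + \frac{1733429}{4722405} = \frac{1316740163024}{16851056932005}$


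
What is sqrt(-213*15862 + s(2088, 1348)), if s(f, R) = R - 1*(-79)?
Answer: I*sqrt(3377179) ≈ 1837.7*I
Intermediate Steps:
s(f, R) = 79 + R (s(f, R) = R + 79 = 79 + R)
sqrt(-213*15862 + s(2088, 1348)) = sqrt(-213*15862 + (79 + 1348)) = sqrt(-3378606 + 1427) = sqrt(-3377179) = I*sqrt(3377179)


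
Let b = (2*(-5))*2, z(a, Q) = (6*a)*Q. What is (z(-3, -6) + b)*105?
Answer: 9240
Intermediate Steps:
z(a, Q) = 6*Q*a
b = -20 (b = -10*2 = -20)
(z(-3, -6) + b)*105 = (6*(-6)*(-3) - 20)*105 = (108 - 20)*105 = 88*105 = 9240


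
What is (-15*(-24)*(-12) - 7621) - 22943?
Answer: -34884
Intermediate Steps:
(-15*(-24)*(-12) - 7621) - 22943 = (360*(-12) - 7621) - 22943 = (-4320 - 7621) - 22943 = -11941 - 22943 = -34884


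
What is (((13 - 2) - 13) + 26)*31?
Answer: 744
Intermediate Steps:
(((13 - 2) - 13) + 26)*31 = ((11 - 13) + 26)*31 = (-2 + 26)*31 = 24*31 = 744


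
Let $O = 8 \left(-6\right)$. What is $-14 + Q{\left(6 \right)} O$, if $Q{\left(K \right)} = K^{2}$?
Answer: $-1742$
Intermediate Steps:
$O = -48$
$-14 + Q{\left(6 \right)} O = -14 + 6^{2} \left(-48\right) = -14 + 36 \left(-48\right) = -14 - 1728 = -1742$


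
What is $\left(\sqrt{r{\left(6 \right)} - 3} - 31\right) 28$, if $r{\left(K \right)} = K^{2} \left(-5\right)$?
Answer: $-868 + 28 i \sqrt{183} \approx -868.0 + 378.78 i$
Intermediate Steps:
$r{\left(K \right)} = - 5 K^{2}$
$\left(\sqrt{r{\left(6 \right)} - 3} - 31\right) 28 = \left(\sqrt{- 5 \cdot 6^{2} - 3} - 31\right) 28 = \left(\sqrt{\left(-5\right) 36 - 3} - 31\right) 28 = \left(\sqrt{-180 - 3} - 31\right) 28 = \left(\sqrt{-183} - 31\right) 28 = \left(i \sqrt{183} - 31\right) 28 = \left(-31 + i \sqrt{183}\right) 28 = -868 + 28 i \sqrt{183}$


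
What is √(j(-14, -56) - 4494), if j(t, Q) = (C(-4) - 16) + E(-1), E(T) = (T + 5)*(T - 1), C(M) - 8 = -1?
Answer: I*√4511 ≈ 67.164*I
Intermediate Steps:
C(M) = 7 (C(M) = 8 - 1 = 7)
E(T) = (-1 + T)*(5 + T) (E(T) = (5 + T)*(-1 + T) = (-1 + T)*(5 + T))
j(t, Q) = -17 (j(t, Q) = (7 - 16) + (-5 + (-1)² + 4*(-1)) = -9 + (-5 + 1 - 4) = -9 - 8 = -17)
√(j(-14, -56) - 4494) = √(-17 - 4494) = √(-4511) = I*√4511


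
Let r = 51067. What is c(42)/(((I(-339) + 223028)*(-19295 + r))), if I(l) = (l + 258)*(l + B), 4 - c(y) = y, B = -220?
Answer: -19/4262325002 ≈ -4.4577e-9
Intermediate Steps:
c(y) = 4 - y
I(l) = (-220 + l)*(258 + l) (I(l) = (l + 258)*(l - 220) = (258 + l)*(-220 + l) = (-220 + l)*(258 + l))
c(42)/(((I(-339) + 223028)*(-19295 + r))) = (4 - 1*42)/((((-56760 + (-339)² + 38*(-339)) + 223028)*(-19295 + 51067))) = (4 - 42)/((((-56760 + 114921 - 12882) + 223028)*31772)) = -38*1/(31772*(45279 + 223028)) = -38/(268307*31772) = -38/8524650004 = -38*1/8524650004 = -19/4262325002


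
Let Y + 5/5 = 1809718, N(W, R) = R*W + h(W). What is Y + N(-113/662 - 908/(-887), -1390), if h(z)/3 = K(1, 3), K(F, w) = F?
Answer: 530980261665/293597 ≈ 1.8085e+6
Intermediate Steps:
h(z) = 3 (h(z) = 3*1 = 3)
N(W, R) = 3 + R*W (N(W, R) = R*W + 3 = 3 + R*W)
Y = 1809717 (Y = -1 + 1809718 = 1809717)
Y + N(-113/662 - 908/(-887), -1390) = 1809717 + (3 - 1390*(-113/662 - 908/(-887))) = 1809717 + (3 - 1390*(-113*1/662 - 908*(-1/887))) = 1809717 + (3 - 1390*(-113/662 + 908/887)) = 1809717 + (3 - 1390*500865/587194) = 1809717 + (3 - 348101175/293597) = 1809717 - 347220384/293597 = 530980261665/293597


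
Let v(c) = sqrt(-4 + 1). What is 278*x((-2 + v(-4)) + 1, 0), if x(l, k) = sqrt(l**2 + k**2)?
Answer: 278 - 278*I*sqrt(3) ≈ 278.0 - 481.51*I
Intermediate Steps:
v(c) = I*sqrt(3) (v(c) = sqrt(-3) = I*sqrt(3))
x(l, k) = sqrt(k**2 + l**2)
278*x((-2 + v(-4)) + 1, 0) = 278*sqrt(0**2 + ((-2 + I*sqrt(3)) + 1)**2) = 278*sqrt(0 + (-1 + I*sqrt(3))**2) = 278*sqrt((-1 + I*sqrt(3))**2) = 278*(1 - I*sqrt(3)) = 278 - 278*I*sqrt(3)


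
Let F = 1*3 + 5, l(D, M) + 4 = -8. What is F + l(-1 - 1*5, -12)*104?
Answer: -1240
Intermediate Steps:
l(D, M) = -12 (l(D, M) = -4 - 8 = -12)
F = 8 (F = 3 + 5 = 8)
F + l(-1 - 1*5, -12)*104 = 8 - 12*104 = 8 - 1248 = -1240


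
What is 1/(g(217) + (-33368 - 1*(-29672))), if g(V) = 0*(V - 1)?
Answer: -1/3696 ≈ -0.00027056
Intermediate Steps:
g(V) = 0 (g(V) = 0*(-1 + V) = 0)
1/(g(217) + (-33368 - 1*(-29672))) = 1/(0 + (-33368 - 1*(-29672))) = 1/(0 + (-33368 + 29672)) = 1/(0 - 3696) = 1/(-3696) = -1/3696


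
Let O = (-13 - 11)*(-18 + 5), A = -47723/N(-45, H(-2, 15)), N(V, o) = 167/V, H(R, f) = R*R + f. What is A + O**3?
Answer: 5074159311/167 ≈ 3.0384e+7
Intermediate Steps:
H(R, f) = f + R**2 (H(R, f) = R**2 + f = f + R**2)
A = 2147535/167 (A = -47723/(167/(-45)) = -47723/(167*(-1/45)) = -47723/(-167/45) = -47723*(-45/167) = 2147535/167 ≈ 12859.)
O = 312 (O = -24*(-13) = 312)
A + O**3 = 2147535/167 + 312**3 = 2147535/167 + 30371328 = 5074159311/167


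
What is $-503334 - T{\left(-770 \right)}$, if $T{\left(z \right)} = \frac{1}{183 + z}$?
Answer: $- \frac{295457057}{587} \approx -5.0333 \cdot 10^{5}$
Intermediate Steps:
$-503334 - T{\left(-770 \right)} = -503334 - \frac{1}{183 - 770} = -503334 - \frac{1}{-587} = -503334 - - \frac{1}{587} = -503334 + \frac{1}{587} = - \frac{295457057}{587}$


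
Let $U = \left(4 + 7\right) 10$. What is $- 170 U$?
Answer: $-18700$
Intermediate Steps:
$U = 110$ ($U = 11 \cdot 10 = 110$)
$- 170 U = \left(-170\right) 110 = -18700$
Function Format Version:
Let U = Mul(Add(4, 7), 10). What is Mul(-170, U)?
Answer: -18700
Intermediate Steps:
U = 110 (U = Mul(11, 10) = 110)
Mul(-170, U) = Mul(-170, 110) = -18700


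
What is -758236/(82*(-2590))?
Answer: 189559/53095 ≈ 3.5702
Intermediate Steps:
-758236/(82*(-2590)) = -758236/(-212380) = -758236*(-1/212380) = 189559/53095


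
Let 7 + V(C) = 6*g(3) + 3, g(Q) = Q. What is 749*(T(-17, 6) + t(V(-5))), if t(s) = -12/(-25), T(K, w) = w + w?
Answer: 233688/25 ≈ 9347.5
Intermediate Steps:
T(K, w) = 2*w
V(C) = 14 (V(C) = -7 + (6*3 + 3) = -7 + (18 + 3) = -7 + 21 = 14)
t(s) = 12/25 (t(s) = -12*(-1/25) = 12/25)
749*(T(-17, 6) + t(V(-5))) = 749*(2*6 + 12/25) = 749*(12 + 12/25) = 749*(312/25) = 233688/25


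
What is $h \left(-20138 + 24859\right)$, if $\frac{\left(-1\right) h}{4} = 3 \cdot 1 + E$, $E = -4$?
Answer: $18884$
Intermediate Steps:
$h = 4$ ($h = - 4 \left(3 \cdot 1 - 4\right) = - 4 \left(3 - 4\right) = \left(-4\right) \left(-1\right) = 4$)
$h \left(-20138 + 24859\right) = 4 \left(-20138 + 24859\right) = 4 \cdot 4721 = 18884$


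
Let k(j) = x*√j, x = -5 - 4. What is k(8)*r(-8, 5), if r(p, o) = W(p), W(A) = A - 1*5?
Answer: 234*√2 ≈ 330.93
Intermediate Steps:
W(A) = -5 + A (W(A) = A - 5 = -5 + A)
r(p, o) = -5 + p
x = -9
k(j) = -9*√j
k(8)*r(-8, 5) = (-18*√2)*(-5 - 8) = -18*√2*(-13) = 234*√2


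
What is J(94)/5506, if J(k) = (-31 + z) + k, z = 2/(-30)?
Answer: 472/41295 ≈ 0.011430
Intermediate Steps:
z = -1/15 (z = 2*(-1/30) = -1/15 ≈ -0.066667)
J(k) = -466/15 + k (J(k) = (-31 - 1/15) + k = -466/15 + k)
J(94)/5506 = (-466/15 + 94)/5506 = (944/15)*(1/5506) = 472/41295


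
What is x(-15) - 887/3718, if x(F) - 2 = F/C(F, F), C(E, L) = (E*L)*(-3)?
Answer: 298423/167310 ≈ 1.7837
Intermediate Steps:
C(E, L) = -3*E*L
x(F) = 2 - 1/(3*F) (x(F) = 2 + F/((-3*F*F)) = 2 + F/((-3*F**2)) = 2 + F*(-1/(3*F**2)) = 2 - 1/(3*F))
x(-15) - 887/3718 = (2 - 1/3/(-15)) - 887/3718 = (2 - 1/3*(-1/15)) - 887*1/3718 = (2 + 1/45) - 887/3718 = 91/45 - 887/3718 = 298423/167310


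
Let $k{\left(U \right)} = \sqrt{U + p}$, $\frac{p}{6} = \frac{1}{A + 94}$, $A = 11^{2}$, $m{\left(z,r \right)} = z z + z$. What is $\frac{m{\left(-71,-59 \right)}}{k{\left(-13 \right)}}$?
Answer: $- \frac{4970 i \sqrt{599635}}{2789} \approx - 1379.9 i$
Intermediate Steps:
$m{\left(z,r \right)} = z + z^{2}$ ($m{\left(z,r \right)} = z^{2} + z = z + z^{2}$)
$A = 121$
$p = \frac{6}{215}$ ($p = \frac{6}{121 + 94} = \frac{6}{215} \approx 0.027907$)
$k{\left(U \right)} = \sqrt{\frac{6}{215} + U}$ ($k{\left(U \right)} = \sqrt{U + \frac{6}{215}} = \sqrt{\frac{6}{215} + U}$)
$\frac{m{\left(-71,-59 \right)}}{k{\left(-13 \right)}} = \frac{\left(-71\right) \left(1 - 71\right)}{\frac{1}{215} \sqrt{1290 + 46225 \left(-13\right)}} = \frac{\left(-71\right) \left(-70\right)}{\frac{1}{215} \sqrt{1290 - 600925}} = \frac{4970}{\frac{1}{215} \sqrt{-599635}} = \frac{4970}{\frac{1}{215} i \sqrt{599635}} = 4970 \left(- \frac{i \sqrt{599635}}{2789}\right) = - \frac{4970 i \sqrt{599635}}{2789}$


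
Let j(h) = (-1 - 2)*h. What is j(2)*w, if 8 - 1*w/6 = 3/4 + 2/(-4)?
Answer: -279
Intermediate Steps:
j(h) = -3*h
w = 93/2 (w = 48 - 6*(3/4 + 2/(-4)) = 48 - 6*(3*(¼) + 2*(-¼)) = 48 - 6*(¾ - ½) = 48 - 6*¼ = 48 - 3/2 = 93/2 ≈ 46.500)
j(2)*w = -3*2*(93/2) = -6*93/2 = -279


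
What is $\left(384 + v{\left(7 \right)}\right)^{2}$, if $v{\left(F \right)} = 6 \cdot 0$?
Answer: $147456$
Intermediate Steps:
$v{\left(F \right)} = 0$
$\left(384 + v{\left(7 \right)}\right)^{2} = \left(384 + 0\right)^{2} = 384^{2} = 147456$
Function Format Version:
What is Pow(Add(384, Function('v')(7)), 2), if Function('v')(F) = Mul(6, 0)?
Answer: 147456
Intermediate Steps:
Function('v')(F) = 0
Pow(Add(384, Function('v')(7)), 2) = Pow(Add(384, 0), 2) = Pow(384, 2) = 147456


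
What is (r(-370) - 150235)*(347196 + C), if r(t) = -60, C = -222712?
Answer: -18709322780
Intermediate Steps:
(r(-370) - 150235)*(347196 + C) = (-60 - 150235)*(347196 - 222712) = -150295*124484 = -18709322780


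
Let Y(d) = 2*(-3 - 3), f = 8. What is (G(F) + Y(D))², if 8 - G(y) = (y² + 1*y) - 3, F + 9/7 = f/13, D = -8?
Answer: 41615401/68574961 ≈ 0.60686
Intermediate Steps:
Y(d) = -12 (Y(d) = 2*(-6) = -12)
F = -61/91 (F = -9/7 + 8/13 = -61/91 ≈ -0.67033)
G(y) = 11 - y - y² (G(y) = 8 - ((y² + 1*y) - 3) = 8 - ((y² + y) - 3) = 8 - ((y + y²) - 3) = 8 - (-3 + y + y²) = 8 + (3 - y - y²) = 11 - y - y²)
(G(F) + Y(D))² = ((11 - 1*(-61/91) - (-61/91)²) - 12)² = ((11 + 61/91 - 1*3721/8281) - 12)² = ((11 + 61/91 - 3721/8281) - 12)² = (92921/8281 - 12)² = (-6451/8281)² = 41615401/68574961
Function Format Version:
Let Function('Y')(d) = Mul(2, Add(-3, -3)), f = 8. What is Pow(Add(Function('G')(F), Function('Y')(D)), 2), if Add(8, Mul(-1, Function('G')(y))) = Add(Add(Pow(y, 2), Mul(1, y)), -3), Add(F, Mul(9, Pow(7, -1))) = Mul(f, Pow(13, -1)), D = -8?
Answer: Rational(41615401, 68574961) ≈ 0.60686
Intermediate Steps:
Function('Y')(d) = -12 (Function('Y')(d) = Mul(2, -6) = -12)
F = Rational(-61, 91) (F = Add(Rational(-9, 7), Mul(8, Pow(13, -1))) = Add(Rational(-9, 7), Mul(8, Rational(1, 13))) = Add(Rational(-9, 7), Rational(8, 13)) = Rational(-61, 91) ≈ -0.67033)
Function('G')(y) = Add(11, Mul(-1, y), Mul(-1, Pow(y, 2))) (Function('G')(y) = Add(8, Mul(-1, Add(Add(Pow(y, 2), Mul(1, y)), -3))) = Add(8, Mul(-1, Add(Add(Pow(y, 2), y), -3))) = Add(8, Mul(-1, Add(Add(y, Pow(y, 2)), -3))) = Add(8, Mul(-1, Add(-3, y, Pow(y, 2)))) = Add(8, Add(3, Mul(-1, y), Mul(-1, Pow(y, 2)))) = Add(11, Mul(-1, y), Mul(-1, Pow(y, 2))))
Pow(Add(Function('G')(F), Function('Y')(D)), 2) = Pow(Add(Add(11, Mul(-1, Rational(-61, 91)), Mul(-1, Pow(Rational(-61, 91), 2))), -12), 2) = Pow(Add(Add(11, Rational(61, 91), Mul(-1, Rational(3721, 8281))), -12), 2) = Pow(Add(Add(11, Rational(61, 91), Rational(-3721, 8281)), -12), 2) = Pow(Add(Rational(92921, 8281), -12), 2) = Pow(Rational(-6451, 8281), 2) = Rational(41615401, 68574961)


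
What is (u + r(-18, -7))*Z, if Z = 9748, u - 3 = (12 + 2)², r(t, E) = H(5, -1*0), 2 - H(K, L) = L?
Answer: 1959348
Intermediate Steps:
H(K, L) = 2 - L
r(t, E) = 2 (r(t, E) = 2 - (-1)*0 = 2 - 1*0 = 2 + 0 = 2)
u = 199 (u = 3 + (12 + 2)² = 3 + 14² = 3 + 196 = 199)
(u + r(-18, -7))*Z = (199 + 2)*9748 = 201*9748 = 1959348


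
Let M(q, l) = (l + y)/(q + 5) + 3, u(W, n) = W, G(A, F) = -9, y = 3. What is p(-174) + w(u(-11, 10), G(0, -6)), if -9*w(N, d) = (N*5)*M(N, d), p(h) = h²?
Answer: 272704/9 ≈ 30300.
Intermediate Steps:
M(q, l) = 3 + (3 + l)/(5 + q) (M(q, l) = (l + 3)/(q + 5) + 3 = (3 + l)/(5 + q) + 3 = 3 + (3 + l)/(5 + q))
w(N, d) = -5*N*(18 + d + 3*N)/(9*(5 + N)) (w(N, d) = -N*5*(18 + d + 3*N)/(5 + N)/9 = -5*N*(18 + d + 3*N)/(5 + N)/9 = -5*N*(18 + d + 3*N)/(9*(5 + N)))
p(-174) + w(u(-11, 10), G(0, -6)) = (-174)² - 5*(-11)*(18 - 9 + 3*(-11))/(45 + 9*(-11)) = 30276 - 5*(-11)*(18 - 9 - 33)/(45 - 99) = 30276 - 5*(-11)*(-24)/(-54) = 30276 - 5*(-11)*(-1/54)*(-24) = 30276 + 220/9 = 272704/9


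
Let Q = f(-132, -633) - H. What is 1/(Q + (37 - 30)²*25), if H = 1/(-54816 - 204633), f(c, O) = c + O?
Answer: 259449/119346541 ≈ 0.0021739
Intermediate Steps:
f(c, O) = O + c
H = -1/259449 (H = 1/(-259449) = -1/259449 ≈ -3.8543e-6)
Q = -198478484/259449 (Q = (-633 - 132) - 1*(-1/259449) = -765 + 1/259449 = -198478484/259449 ≈ -765.00)
1/(Q + (37 - 30)²*25) = 1/(-198478484/259449 + (37 - 30)²*25) = 1/(-198478484/259449 + 7²*25) = 1/(-198478484/259449 + 49*25) = 1/(-198478484/259449 + 1225) = 1/(119346541/259449) = 259449/119346541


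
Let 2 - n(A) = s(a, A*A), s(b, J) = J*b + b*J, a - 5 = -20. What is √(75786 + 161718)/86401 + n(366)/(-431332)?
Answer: -2009341/215666 + 8*√3711/86401 ≈ -9.3113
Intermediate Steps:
a = -15 (a = 5 - 20 = -15)
s(b, J) = 2*J*b (s(b, J) = J*b + J*b = 2*J*b)
n(A) = 2 + 30*A² (n(A) = 2 - 2*A*A*(-15) = 2 - 2*A²*(-15) = 2 - (-30)*A² = 2 + 30*A²)
√(75786 + 161718)/86401 + n(366)/(-431332) = √(75786 + 161718)/86401 + (2 + 30*366²)/(-431332) = √237504*(1/86401) + (2 + 30*133956)*(-1/431332) = (8*√3711)*(1/86401) + (2 + 4018680)*(-1/431332) = 8*√3711/86401 + 4018682*(-1/431332) = 8*√3711/86401 - 2009341/215666 = -2009341/215666 + 8*√3711/86401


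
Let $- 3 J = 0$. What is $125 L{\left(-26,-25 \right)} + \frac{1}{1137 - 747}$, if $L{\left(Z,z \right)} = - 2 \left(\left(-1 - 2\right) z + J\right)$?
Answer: $- \frac{7312499}{390} \approx -18750.0$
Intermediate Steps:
$J = 0$ ($J = \left(- \frac{1}{3}\right) 0 = 0$)
$L{\left(Z,z \right)} = 6 z$ ($L{\left(Z,z \right)} = - 2 \left(\left(-1 - 2\right) z + 0\right) = - 2 \left(- 3 z + 0\right) = - 2 \left(- 3 z\right) = 6 z$)
$125 L{\left(-26,-25 \right)} + \frac{1}{1137 - 747} = 125 \cdot 6 \left(-25\right) + \frac{1}{1137 - 747} = 125 \left(-150\right) + \frac{1}{390} = -18750 + \frac{1}{390} = - \frac{7312499}{390}$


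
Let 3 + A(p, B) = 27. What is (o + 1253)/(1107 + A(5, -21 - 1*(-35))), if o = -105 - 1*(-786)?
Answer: 1934/1131 ≈ 1.7100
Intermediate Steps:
A(p, B) = 24 (A(p, B) = -3 + 27 = 24)
o = 681 (o = -105 + 786 = 681)
(o + 1253)/(1107 + A(5, -21 - 1*(-35))) = (681 + 1253)/(1107 + 24) = 1934/1131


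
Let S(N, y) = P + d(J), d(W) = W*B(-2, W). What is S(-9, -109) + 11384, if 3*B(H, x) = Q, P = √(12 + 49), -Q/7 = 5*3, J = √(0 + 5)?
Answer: 11384 + √61 - 35*√5 ≈ 11314.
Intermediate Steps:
J = √5 ≈ 2.2361
Q = -105 (Q = -35*3 = -7*15 = -105)
P = √61 ≈ 7.8102
B(H, x) = -35 (B(H, x) = (⅓)*(-105) = -35)
d(W) = -35*W (d(W) = W*(-35) = -35*W)
S(N, y) = √61 - 35*√5
S(-9, -109) + 11384 = (√61 - 35*√5) + 11384 = 11384 + √61 - 35*√5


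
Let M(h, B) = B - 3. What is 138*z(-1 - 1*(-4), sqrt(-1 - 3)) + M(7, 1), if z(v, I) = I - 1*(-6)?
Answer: 826 + 276*I ≈ 826.0 + 276.0*I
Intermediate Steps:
M(h, B) = -3 + B
z(v, I) = 6 + I (z(v, I) = I + 6 = 6 + I)
138*z(-1 - 1*(-4), sqrt(-1 - 3)) + M(7, 1) = 138*(6 + sqrt(-1 - 3)) + (-3 + 1) = 138*(6 + sqrt(-4)) - 2 = 138*(6 + 2*I) - 2 = (828 + 276*I) - 2 = 826 + 276*I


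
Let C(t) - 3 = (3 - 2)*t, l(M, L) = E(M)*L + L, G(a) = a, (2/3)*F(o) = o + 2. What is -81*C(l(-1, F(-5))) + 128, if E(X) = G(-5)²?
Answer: 9362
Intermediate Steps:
F(o) = 3 + 3*o/2 (F(o) = 3*(o + 2)/2 = 3*(2 + o)/2 = 3 + 3*o/2)
E(X) = 25 (E(X) = (-5)² = 25)
l(M, L) = 26*L (l(M, L) = 25*L + L = 26*L)
C(t) = 3 + t (C(t) = 3 + (3 - 2)*t = 3 + 1*t = 3 + t)
-81*C(l(-1, F(-5))) + 128 = -81*(3 + 26*(3 + (3/2)*(-5))) + 128 = -81*(3 + 26*(3 - 15/2)) + 128 = -81*(3 + 26*(-9/2)) + 128 = -81*(3 - 117) + 128 = -81*(-114) + 128 = 9234 + 128 = 9362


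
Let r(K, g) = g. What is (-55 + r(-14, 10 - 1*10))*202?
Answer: -11110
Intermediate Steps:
(-55 + r(-14, 10 - 1*10))*202 = (-55 + (10 - 1*10))*202 = (-55 + (10 - 10))*202 = (-55 + 0)*202 = -55*202 = -11110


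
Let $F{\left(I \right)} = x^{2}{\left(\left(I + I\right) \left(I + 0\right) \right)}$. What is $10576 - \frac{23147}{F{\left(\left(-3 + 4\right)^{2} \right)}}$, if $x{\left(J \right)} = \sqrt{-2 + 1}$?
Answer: $33723$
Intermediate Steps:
$x{\left(J \right)} = i$ ($x{\left(J \right)} = \sqrt{-1} = i$)
$F{\left(I \right)} = -1$ ($F{\left(I \right)} = i^{2} = -1$)
$10576 - \frac{23147}{F{\left(\left(-3 + 4\right)^{2} \right)}} = 10576 - \frac{23147}{-1} = 10576 - -23147 = 10576 + 23147 = 33723$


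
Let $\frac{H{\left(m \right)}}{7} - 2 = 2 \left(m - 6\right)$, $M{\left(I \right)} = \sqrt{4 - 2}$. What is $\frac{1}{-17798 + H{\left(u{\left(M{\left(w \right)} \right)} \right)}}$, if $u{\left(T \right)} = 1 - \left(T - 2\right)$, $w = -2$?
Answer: $- \frac{8913}{158882942} + \frac{7 \sqrt{2}}{158882942} \approx -5.6036 \cdot 10^{-5}$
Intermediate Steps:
$M{\left(I \right)} = \sqrt{2}$
$u{\left(T \right)} = 3 - T$ ($u{\left(T \right)} = 1 - \left(T - 2\right) = 1 - \left(-2 + T\right) = 3 - T$)
$H{\left(m \right)} = -70 + 14 m$ ($H{\left(m \right)} = 14 + 7 \cdot 2 \left(m - 6\right) = 14 + 7 \cdot 2 \left(-6 + m\right) = 14 + 7 \left(-12 + 2 m\right) = 14 + \left(-84 + 14 m\right) = -70 + 14 m$)
$\frac{1}{-17798 + H{\left(u{\left(M{\left(w \right)} \right)} \right)}} = \frac{1}{-17798 - \left(70 - 14 \left(3 - \sqrt{2}\right)\right)} = \frac{1}{-17798 - \left(28 + 14 \sqrt{2}\right)} = \frac{1}{-17826 - 14 \sqrt{2}}$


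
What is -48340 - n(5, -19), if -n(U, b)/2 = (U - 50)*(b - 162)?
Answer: -32050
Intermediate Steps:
n(U, b) = -2*(-162 + b)*(-50 + U) (n(U, b) = -2*(U - 50)*(b - 162) = -2*(-50 + U)*(-162 + b) = -2*(-162 + b)*(-50 + U))
-48340 - n(5, -19) = -48340 - (-16200 + 100*(-19) + 324*5 - 2*5*(-19)) = -48340 - (-16200 - 1900 + 1620 + 190) = -48340 - 1*(-16290) = -48340 + 16290 = -32050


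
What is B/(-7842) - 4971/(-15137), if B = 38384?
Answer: -271018013/59352177 ≈ -4.5663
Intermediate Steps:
B/(-7842) - 4971/(-15137) = 38384/(-7842) - 4971/(-15137) = 38384*(-1/7842) - 4971*(-1/15137) = -19192/3921 + 4971/15137 = -271018013/59352177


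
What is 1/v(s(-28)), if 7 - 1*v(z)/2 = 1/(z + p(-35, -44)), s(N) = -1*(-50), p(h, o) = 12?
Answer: 31/433 ≈ 0.071594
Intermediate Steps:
s(N) = 50
v(z) = 14 - 2/(12 + z) (v(z) = 14 - 2/(z + 12) = 14 - 2/(12 + z))
1/v(s(-28)) = 1/(2*(83 + 7*50)/(12 + 50)) = 1/(2*(83 + 350)/62) = 1/(2*(1/62)*433) = 1/(433/31) = 31/433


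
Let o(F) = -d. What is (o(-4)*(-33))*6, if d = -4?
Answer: -792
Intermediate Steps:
o(F) = 4 (o(F) = -1*(-4) = 4)
(o(-4)*(-33))*6 = (4*(-33))*6 = -132*6 = -792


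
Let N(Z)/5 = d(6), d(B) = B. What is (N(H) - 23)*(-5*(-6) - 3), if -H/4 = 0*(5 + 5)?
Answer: 189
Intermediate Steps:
H = 0 (H = -0*(5 + 5) = -0*10 = -4*0 = 0)
N(Z) = 30 (N(Z) = 5*6 = 30)
(N(H) - 23)*(-5*(-6) - 3) = (30 - 23)*(-5*(-6) - 3) = 7*(30 - 3) = 7*27 = 189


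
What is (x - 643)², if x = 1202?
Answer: 312481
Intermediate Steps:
(x - 643)² = (1202 - 643)² = 559² = 312481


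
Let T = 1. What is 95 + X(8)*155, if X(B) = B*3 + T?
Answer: 3970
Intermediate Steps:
X(B) = 1 + 3*B (X(B) = B*3 + 1 = 3*B + 1 = 1 + 3*B)
95 + X(8)*155 = 95 + (1 + 3*8)*155 = 95 + (1 + 24)*155 = 95 + 25*155 = 95 + 3875 = 3970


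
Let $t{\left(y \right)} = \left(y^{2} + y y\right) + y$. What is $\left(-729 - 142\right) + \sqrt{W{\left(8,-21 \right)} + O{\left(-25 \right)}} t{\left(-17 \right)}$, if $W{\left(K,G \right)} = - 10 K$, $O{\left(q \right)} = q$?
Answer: $-871 + 561 i \sqrt{105} \approx -871.0 + 5748.5 i$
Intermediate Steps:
$t{\left(y \right)} = y + 2 y^{2}$ ($t{\left(y \right)} = \left(y^{2} + y^{2}\right) + y = 2 y^{2} + y = y + 2 y^{2}$)
$\left(-729 - 142\right) + \sqrt{W{\left(8,-21 \right)} + O{\left(-25 \right)}} t{\left(-17 \right)} = \left(-729 - 142\right) + \sqrt{\left(-10\right) 8 - 25} \left(- 17 \left(1 + 2 \left(-17\right)\right)\right) = -871 + \sqrt{-80 - 25} \left(- 17 \left(1 - 34\right)\right) = -871 + \sqrt{-105} \left(\left(-17\right) \left(-33\right)\right) = -871 + i \sqrt{105} \cdot 561 = -871 + 561 i \sqrt{105}$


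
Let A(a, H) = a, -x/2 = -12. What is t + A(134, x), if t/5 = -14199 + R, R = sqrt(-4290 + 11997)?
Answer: -70861 + 5*sqrt(7707) ≈ -70422.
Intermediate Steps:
x = 24 (x = -2*(-12) = 24)
R = sqrt(7707) ≈ 87.790
t = -70995 + 5*sqrt(7707) (t = 5*(-14199 + sqrt(7707)) = -70995 + 5*sqrt(7707) ≈ -70556.)
t + A(134, x) = (-70995 + 5*sqrt(7707)) + 134 = -70861 + 5*sqrt(7707)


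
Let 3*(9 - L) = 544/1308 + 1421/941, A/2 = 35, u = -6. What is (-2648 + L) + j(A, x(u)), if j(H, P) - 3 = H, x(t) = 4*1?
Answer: -2369321129/923121 ≈ -2566.6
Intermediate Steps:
A = 70 (A = 2*35 = 70)
x(t) = 4
j(H, P) = 3 + H
L = 7715446/923121 (L = 9 - (544/1308 + 1421/941)/3 = 9 - (544*(1/1308) + 1421*(1/941))/3 = 9 - (136/327 + 1421/941)/3 = 9 - ⅓*592643/307707 = 9 - 592643/923121 = 7715446/923121 ≈ 8.3580)
(-2648 + L) + j(A, x(u)) = (-2648 + 7715446/923121) + (3 + 70) = -2436708962/923121 + 73 = -2369321129/923121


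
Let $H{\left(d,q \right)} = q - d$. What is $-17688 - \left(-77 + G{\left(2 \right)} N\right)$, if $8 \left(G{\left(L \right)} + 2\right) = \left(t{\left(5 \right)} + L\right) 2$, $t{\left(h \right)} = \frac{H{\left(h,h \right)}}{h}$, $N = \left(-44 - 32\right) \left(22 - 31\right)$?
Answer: $-16585$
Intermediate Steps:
$N = 684$ ($N = \left(-76\right) \left(-9\right) = 684$)
$t{\left(h \right)} = 0$ ($t{\left(h \right)} = \frac{h - h}{h} = \frac{0}{h} = 0$)
$G{\left(L \right)} = -2 + \frac{L}{4}$ ($G{\left(L \right)} = -2 + \frac{\left(0 + L\right) 2}{8} = -2 + \frac{L 2}{8} = -2 + \frac{2 L}{8} = -2 + \frac{L}{4}$)
$-17688 - \left(-77 + G{\left(2 \right)} N\right) = -17688 - \left(-77 + \left(-2 + \frac{1}{4} \cdot 2\right) 684\right) = -17688 - \left(-77 + \left(-2 + \frac{1}{2}\right) 684\right) = -17688 - \left(-77 - 1026\right) = -17688 - -1103 = -17688 + 1103 = -16585$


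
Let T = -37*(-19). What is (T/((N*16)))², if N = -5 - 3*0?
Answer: 494209/6400 ≈ 77.220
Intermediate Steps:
N = -5 (N = -5 + 0 = -5)
T = 703
(T/((N*16)))² = (703/((-5*16)))² = (703/(-80))² = (703*(-1/80))² = (-703/80)² = 494209/6400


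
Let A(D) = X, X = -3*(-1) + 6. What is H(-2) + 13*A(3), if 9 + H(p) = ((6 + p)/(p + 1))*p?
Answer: 116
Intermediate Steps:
X = 9 (X = 3 + 6 = 9)
H(p) = -9 + p*(6 + p)/(1 + p) (H(p) = -9 + ((6 + p)/(p + 1))*p = -9 + ((6 + p)/(1 + p))*p = -9 + p*(6 + p)/(1 + p))
A(D) = 9
H(-2) + 13*A(3) = (-9 + (-2)**2 - 3*(-2))/(1 - 2) + 13*9 = (-9 + 4 + 6)/(-1) + 117 = -1*1 + 117 = -1 + 117 = 116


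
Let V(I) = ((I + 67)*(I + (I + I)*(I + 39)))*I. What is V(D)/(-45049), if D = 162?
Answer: -2421980028/45049 ≈ -53763.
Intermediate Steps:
V(I) = I*(67 + I)*(I + 2*I*(39 + I)) (V(I) = ((67 + I)*(I + (2*I)*(39 + I)))*I = ((67 + I)*(I + 2*I*(39 + I)))*I = I*(67 + I)*(I + 2*I*(39 + I)))
V(D)/(-45049) = (162²*(5293 + 2*162² + 213*162))/(-45049) = (26244*(5293 + 2*26244 + 34506))*(-1/45049) = (26244*(5293 + 52488 + 34506))*(-1/45049) = (26244*92287)*(-1/45049) = 2421980028*(-1/45049) = -2421980028/45049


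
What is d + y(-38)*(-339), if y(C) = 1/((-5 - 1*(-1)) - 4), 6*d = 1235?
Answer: 5957/24 ≈ 248.21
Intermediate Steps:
d = 1235/6 (d = (⅙)*1235 = 1235/6 ≈ 205.83)
y(C) = -⅛ (y(C) = 1/((-5 + 1) - 4) = 1/(-4 - 4) = 1/(-8) = -⅛)
d + y(-38)*(-339) = 1235/6 - ⅛*(-339) = 1235/6 + 339/8 = 5957/24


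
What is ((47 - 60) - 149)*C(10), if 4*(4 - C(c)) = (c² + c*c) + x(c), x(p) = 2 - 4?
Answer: 7371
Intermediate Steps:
x(p) = -2
C(c) = 9/2 - c²/2 (C(c) = 4 - ((c² + c*c) - 2)/4 = 4 - ((c² + c²) - 2)/4 = 4 - (2*c² - 2)/4 = 4 - (-2 + 2*c²)/4 = 4 + (½ - c²/2) = 9/2 - c²/2)
((47 - 60) - 149)*C(10) = ((47 - 60) - 149)*(9/2 - ½*10²) = (-13 - 149)*(9/2 - ½*100) = -162*(9/2 - 50) = -162*(-91/2) = 7371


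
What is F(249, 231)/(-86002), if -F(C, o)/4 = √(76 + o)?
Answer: 2*√307/43001 ≈ 0.00081493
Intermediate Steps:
F(C, o) = -4*√(76 + o)
F(249, 231)/(-86002) = -4*√(76 + 231)/(-86002) = -4*√307*(-1/86002) = 2*√307/43001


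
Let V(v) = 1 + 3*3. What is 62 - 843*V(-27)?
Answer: -8368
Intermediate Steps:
V(v) = 10 (V(v) = 1 + 9 = 10)
62 - 843*V(-27) = 62 - 843*10 = 62 - 8430 = -8368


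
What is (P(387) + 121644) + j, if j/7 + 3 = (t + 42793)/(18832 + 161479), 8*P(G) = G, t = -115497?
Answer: 175505426957/1442488 ≈ 1.2167e+5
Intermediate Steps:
P(G) = G/8
j = -4295459/180311 (j = -21 + 7*((-115497 + 42793)/(18832 + 161479)) = -21 + 7*(-72704/180311) = -21 - 508928/180311 = -4295459/180311 ≈ -23.823)
(P(387) + 121644) + j = ((1/8)*387 + 121644) - 4295459/180311 = (387/8 + 121644) - 4295459/180311 = 973539/8 - 4295459/180311 = 175505426957/1442488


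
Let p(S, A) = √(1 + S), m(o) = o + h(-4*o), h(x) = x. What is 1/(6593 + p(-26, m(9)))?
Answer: 6593/43467674 - 5*I/43467674 ≈ 0.00015168 - 1.1503e-7*I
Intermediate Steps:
m(o) = -3*o (m(o) = o - 4*o = -3*o)
1/(6593 + p(-26, m(9))) = 1/(6593 + √(1 - 26)) = 1/(6593 + √(-25)) = 1/(6593 + 5*I) = (6593 - 5*I)/43467674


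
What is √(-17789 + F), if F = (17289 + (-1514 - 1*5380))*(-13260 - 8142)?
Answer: I*√222491579 ≈ 14916.0*I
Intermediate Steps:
F = -222473790 (F = (17289 + (-1514 - 5380))*(-21402) = (17289 - 6894)*(-21402) = 10395*(-21402) = -222473790)
√(-17789 + F) = √(-17789 - 222473790) = √(-222491579) = I*√222491579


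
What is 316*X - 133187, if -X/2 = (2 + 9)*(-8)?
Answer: -77571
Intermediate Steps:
X = 176 (X = -2*(2 + 9)*(-8) = -22*(-8) = -2*(-88) = 176)
316*X - 133187 = 316*176 - 133187 = 55616 - 133187 = -77571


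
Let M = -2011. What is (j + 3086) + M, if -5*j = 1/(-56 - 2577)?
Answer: 14152376/13165 ≈ 1075.0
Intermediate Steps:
j = 1/13165 (j = -1/(5*(-56 - 2577)) = -⅕/(-2633) = -⅕*(-1/2633) = 1/13165 ≈ 7.5959e-5)
(j + 3086) + M = (1/13165 + 3086) - 2011 = 40627191/13165 - 2011 = 14152376/13165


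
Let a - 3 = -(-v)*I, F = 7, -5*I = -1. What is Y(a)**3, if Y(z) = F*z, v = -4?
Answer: 456533/125 ≈ 3652.3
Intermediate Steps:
I = 1/5 (I = -1/5*(-1) = 1/5 ≈ 0.20000)
a = 11/5 (a = 3 - (-1*(-4))/5 = 3 - 4/5 = 11/5 ≈ 2.2000)
Y(z) = 7*z
Y(a)**3 = (7*(11/5))**3 = (77/5)**3 = 456533/125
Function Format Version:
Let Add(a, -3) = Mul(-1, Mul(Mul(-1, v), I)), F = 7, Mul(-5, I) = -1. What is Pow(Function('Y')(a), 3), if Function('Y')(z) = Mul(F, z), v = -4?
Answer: Rational(456533, 125) ≈ 3652.3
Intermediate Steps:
I = Rational(1, 5) (I = Mul(Rational(-1, 5), -1) = Rational(1, 5) ≈ 0.20000)
a = Rational(11, 5) (a = Add(3, Mul(-1, Mul(Mul(-1, -4), Rational(1, 5)))) = Add(3, Mul(-1, Mul(4, Rational(1, 5)))) = Add(3, Mul(-1, Rational(4, 5))) = Add(3, Rational(-4, 5)) = Rational(11, 5) ≈ 2.2000)
Function('Y')(z) = Mul(7, z)
Pow(Function('Y')(a), 3) = Pow(Mul(7, Rational(11, 5)), 3) = Pow(Rational(77, 5), 3) = Rational(456533, 125)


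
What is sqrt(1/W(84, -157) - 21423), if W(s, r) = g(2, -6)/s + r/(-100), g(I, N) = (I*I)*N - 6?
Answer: I*sqrt(15441125523)/849 ≈ 146.36*I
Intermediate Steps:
g(I, N) = -6 + N*I**2 (g(I, N) = I**2*N - 6 = N*I**2 - 6 = -6 + N*I**2)
W(s, r) = -30/s - r/100 (W(s, r) = (-6 - 6*2**2)/s + r/(-100) = (-6 - 6*4)/s + r*(-1/100) = (-6 - 24)/s - r/100 = -30/s - r/100)
sqrt(1/W(84, -157) - 21423) = sqrt(1/(-30/84 - 1/100*(-157)) - 21423) = sqrt(1/(-30*1/84 + 157/100) - 21423) = sqrt(1/(-5/14 + 157/100) - 21423) = sqrt(1/(849/700) - 21423) = sqrt(700/849 - 21423) = sqrt(-18187427/849) = I*sqrt(15441125523)/849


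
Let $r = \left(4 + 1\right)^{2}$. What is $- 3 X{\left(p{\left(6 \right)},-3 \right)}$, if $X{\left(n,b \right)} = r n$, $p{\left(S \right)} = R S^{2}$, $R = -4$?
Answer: $10800$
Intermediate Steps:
$p{\left(S \right)} = - 4 S^{2}$
$r = 25$ ($r = 5^{2} = 25$)
$X{\left(n,b \right)} = 25 n$
$- 3 X{\left(p{\left(6 \right)},-3 \right)} = - 3 \cdot 25 \left(- 4 \cdot 6^{2}\right) = - 3 \cdot 25 \left(\left(-4\right) 36\right) = - 3 \cdot 25 \left(-144\right) = \left(-3\right) \left(-3600\right) = 10800$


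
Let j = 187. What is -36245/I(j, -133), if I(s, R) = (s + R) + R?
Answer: 36245/79 ≈ 458.80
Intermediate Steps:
I(s, R) = s + 2*R (I(s, R) = (R + s) + R = s + 2*R)
-36245/I(j, -133) = -36245/(187 + 2*(-133)) = -36245/(187 - 266) = -36245/(-79) = -36245*(-1/79) = 36245/79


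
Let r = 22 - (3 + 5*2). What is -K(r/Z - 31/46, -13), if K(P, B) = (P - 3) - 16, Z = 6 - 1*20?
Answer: 3271/161 ≈ 20.317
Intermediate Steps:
r = 9 (r = 22 - (3 + 10) = 22 - 1*13 = 22 - 13 = 9)
Z = -14 (Z = 6 - 20 = -14)
K(P, B) = -19 + P (K(P, B) = (-3 + P) - 16 = -19 + P)
-K(r/Z - 31/46, -13) = -(-19 + (9/(-14) - 31/46)) = -(-19 + (9*(-1/14) - 31*1/46)) = -(-19 + (-9/14 - 31/46)) = -(-19 - 212/161) = -1*(-3271/161) = 3271/161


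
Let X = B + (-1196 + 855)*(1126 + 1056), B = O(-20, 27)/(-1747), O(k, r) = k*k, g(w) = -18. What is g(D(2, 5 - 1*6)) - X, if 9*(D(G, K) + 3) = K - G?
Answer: 1299845268/1747 ≈ 7.4404e+5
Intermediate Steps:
D(G, K) = -3 - G/9 + K/9 (D(G, K) = -3 + (K - G)/9 = -3 + (-G/9 + K/9) = -3 - G/9 + K/9)
O(k, r) = k²
B = -400/1747 (B = (-20)²/(-1747) = 400*(-1/1747) = -400/1747 ≈ -0.22896)
X = -1299876714/1747 (X = -400/1747 + (-1196 + 855)*(1126 + 1056) = -400/1747 - 341*2182 = -400/1747 - 744062 = -1299876714/1747 ≈ -7.4406e+5)
g(D(2, 5 - 1*6)) - X = -18 - 1*(-1299876714/1747) = -18 + 1299876714/1747 = 1299845268/1747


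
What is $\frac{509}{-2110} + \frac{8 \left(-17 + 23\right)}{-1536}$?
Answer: $- \frac{9199}{33760} \approx -0.27248$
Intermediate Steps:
$\frac{509}{-2110} + \frac{8 \left(-17 + 23\right)}{-1536} = 509 \left(- \frac{1}{2110}\right) + 8 \cdot 6 \left(- \frac{1}{1536}\right) = - \frac{509}{2110} + 48 \left(- \frac{1}{1536}\right) = - \frac{509}{2110} - \frac{1}{32} = - \frac{9199}{33760}$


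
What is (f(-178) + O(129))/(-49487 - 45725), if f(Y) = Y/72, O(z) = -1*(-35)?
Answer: -1171/3427632 ≈ -0.00034164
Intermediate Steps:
O(z) = 35
f(Y) = Y/72 (f(Y) = Y*(1/72) = Y/72)
(f(-178) + O(129))/(-49487 - 45725) = ((1/72)*(-178) + 35)/(-49487 - 45725) = (-89/36 + 35)/(-95212) = (1171/36)*(-1/95212) = -1171/3427632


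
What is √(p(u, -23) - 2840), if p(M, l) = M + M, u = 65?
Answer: I*√2710 ≈ 52.058*I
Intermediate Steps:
p(M, l) = 2*M
√(p(u, -23) - 2840) = √(2*65 - 2840) = √(130 - 2840) = √(-2710) = I*√2710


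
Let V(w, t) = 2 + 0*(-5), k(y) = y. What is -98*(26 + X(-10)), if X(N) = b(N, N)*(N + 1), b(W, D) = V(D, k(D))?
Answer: -784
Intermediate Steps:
V(w, t) = 2 (V(w, t) = 2 + 0 = 2)
b(W, D) = 2
X(N) = 2 + 2*N (X(N) = 2*(N + 1) = 2*(1 + N) = 2 + 2*N)
-98*(26 + X(-10)) = -98*(26 + (2 + 2*(-10))) = -98*(26 + (2 - 20)) = -98*(26 - 18) = -98*8 = -784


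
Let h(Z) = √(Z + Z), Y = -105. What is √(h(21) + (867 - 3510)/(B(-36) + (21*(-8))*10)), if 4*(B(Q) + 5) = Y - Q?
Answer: √(71984748 + 46362481*√42)/6809 ≈ 2.8343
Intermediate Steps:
B(Q) = -125/4 - Q/4 (B(Q) = -5 + (-105 - Q)/4 = -5 + (-105/4 - Q/4) = -125/4 - Q/4)
h(Z) = √2*√Z (h(Z) = √(2*Z) = √2*√Z)
√(h(21) + (867 - 3510)/(B(-36) + (21*(-8))*10)) = √(√2*√21 + (867 - 3510)/((-125/4 - ¼*(-36)) + (21*(-8))*10)) = √(√42 - 2643/((-125/4 + 9) - 168*10)) = √(√42 - 2643/(-89/4 - 1680)) = √(√42 - 2643/(-6809/4)) = √(√42 - 2643*(-4/6809)) = √(√42 + 10572/6809) = √(10572/6809 + √42)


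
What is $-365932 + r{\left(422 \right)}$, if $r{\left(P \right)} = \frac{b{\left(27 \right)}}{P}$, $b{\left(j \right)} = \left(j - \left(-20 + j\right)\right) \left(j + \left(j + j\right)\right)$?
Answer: $- \frac{77210842}{211} \approx -3.6593 \cdot 10^{5}$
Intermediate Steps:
$b{\left(j \right)} = 60 j$ ($b{\left(j \right)} = 20 \left(j + 2 j\right) = 20 \cdot 3 j = 60 j$)
$r{\left(P \right)} = \frac{1620}{P}$ ($r{\left(P \right)} = \frac{60 \cdot 27}{P} = \frac{1620}{P}$)
$-365932 + r{\left(422 \right)} = -365932 + \frac{1620}{422} = -365932 + 1620 \cdot \frac{1}{422} = -365932 + \frac{810}{211} = - \frac{77210842}{211}$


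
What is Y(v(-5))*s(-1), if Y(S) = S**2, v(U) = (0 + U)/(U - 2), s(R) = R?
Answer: -25/49 ≈ -0.51020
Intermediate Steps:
v(U) = U/(-2 + U)
Y(v(-5))*s(-1) = (-5/(-2 - 5))**2*(-1) = (-5/(-7))**2*(-1) = (-5*(-1/7))**2*(-1) = (5/7)**2*(-1) = (25/49)*(-1) = -25/49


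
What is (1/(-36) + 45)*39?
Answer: 21047/12 ≈ 1753.9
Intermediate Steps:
(1/(-36) + 45)*39 = (-1/36 + 45)*39 = (1619/36)*39 = 21047/12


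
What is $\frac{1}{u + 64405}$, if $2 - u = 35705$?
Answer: $\frac{1}{28702} \approx 3.4841 \cdot 10^{-5}$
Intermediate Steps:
$u = -35703$ ($u = 2 - 35705 = -35703$)
$\frac{1}{u + 64405} = \frac{1}{-35703 + 64405} = \frac{1}{28702}$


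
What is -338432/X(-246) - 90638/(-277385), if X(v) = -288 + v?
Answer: 46962180506/74061795 ≈ 634.09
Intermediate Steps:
-338432/X(-246) - 90638/(-277385) = -338432/(-288 - 246) - 90638/(-277385) = -338432/(-534) - 90638*(-1/277385) = -338432*(-1/534) + 90638/277385 = 169216/267 + 90638/277385 = 46962180506/74061795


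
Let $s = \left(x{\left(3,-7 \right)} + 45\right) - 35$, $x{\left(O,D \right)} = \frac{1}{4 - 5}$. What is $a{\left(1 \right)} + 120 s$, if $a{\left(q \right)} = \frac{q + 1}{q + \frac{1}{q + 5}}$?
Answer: $\frac{7572}{7} \approx 1081.7$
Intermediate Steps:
$x{\left(O,D \right)} = -1$ ($x{\left(O,D \right)} = \frac{1}{-1} = -1$)
$a{\left(q \right)} = \frac{1 + q}{q + \frac{1}{5 + q}}$
$s = 9$ ($s = \left(-1 + 45\right) - 35 = 44 - 35 = 9$)
$a{\left(1 \right)} + 120 s = \frac{5 + 1^{2} + 6 \cdot 1}{1 + 1^{2} + 5 \cdot 1} + 120 \cdot 9 = \frac{5 + 1 + 6}{1 + 1 + 5} + 1080 = \frac{1}{7} \cdot 12 + 1080 = \frac{12}{7} + 1080 = \frac{7572}{7}$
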